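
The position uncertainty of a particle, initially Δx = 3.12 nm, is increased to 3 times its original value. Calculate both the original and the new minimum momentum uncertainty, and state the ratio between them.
Original Δp_min = 1.690 × 10^-26 kg·m/s; new Δp'_min = 5.633 × 10^-27 kg·m/s; ratio Δp'_min/Δp_min = 1/3.

From the uncertainty principle ΔxΔp ≥ ℏ/2, the minimum momentum uncertainty is Δp_min = ℏ/(2Δx).

Original (Δx = 3.12 nm = 3.120e-09 m):
Δp_min = (1.055e-34 J·s)/(2 × 3.120e-09 m) = 1.690e-26 kg·m/s

When Δx → 3Δx:
Δp'_min = ℏ/(2 × 3Δx) = (1/3) × ℏ/(2Δx) = (1/3) × Δp_min
Δp'_min = 1/3 × 1.690e-26 kg·m/s = 5.633e-27 kg·m/s

Since Δp_min ∝ 1/Δx, when Δx is increased to 3 times its original value, Δp_min decreases to 1/3 of its original value.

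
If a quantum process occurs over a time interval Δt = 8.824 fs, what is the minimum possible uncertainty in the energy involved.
37.297 meV

Using the energy-time uncertainty principle:
ΔEΔt ≥ ℏ/2

The minimum uncertainty in energy is:
ΔE_min = ℏ/(2Δt)
ΔE_min = (1.055e-34 J·s) / (2 × 8.824e-15 s)
ΔE_min = 5.976e-21 J = 37.297 meV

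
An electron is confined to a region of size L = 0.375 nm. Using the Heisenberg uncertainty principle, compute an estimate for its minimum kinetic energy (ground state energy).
67.733 meV

Using the uncertainty principle to estimate ground state energy:

1. The position uncertainty is approximately the confinement size:
   Δx ≈ L = 3.750e-10 m

2. From ΔxΔp ≥ ℏ/2, the minimum momentum uncertainty is:
   Δp ≈ ℏ/(2L) = 1.406e-25 kg·m/s

3. The kinetic energy is approximately:
   KE ≈ (Δp)²/(2m) = (1.406e-25)²/(2 × 9.109e-31 kg)
   KE ≈ 1.085e-20 J = 67.733 meV

This is an order-of-magnitude estimate of the ground state energy.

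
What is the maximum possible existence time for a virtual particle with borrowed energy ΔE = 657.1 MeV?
5.008 × 10^-25 s

Using the energy-time uncertainty principle:
ΔEΔt ≥ ℏ/2

For a virtual particle borrowing energy ΔE, the maximum lifetime is:
Δt_max = ℏ/(2ΔE)

Converting energy:
ΔE = 657.1 MeV = 1.053e-10 J

Δt_max = (1.055e-34 J·s) / (2 × 1.053e-10 J)
Δt_max = 5.008e-25 s = 5.008 × 10^-25 s

Virtual particles with higher borrowed energy exist for shorter times.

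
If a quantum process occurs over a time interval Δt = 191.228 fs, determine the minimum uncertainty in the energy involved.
1.721 meV

Using the energy-time uncertainty principle:
ΔEΔt ≥ ℏ/2

The minimum uncertainty in energy is:
ΔE_min = ℏ/(2Δt)
ΔE_min = (1.055e-34 J·s) / (2 × 1.912e-13 s)
ΔE_min = 2.757e-22 J = 1.721 meV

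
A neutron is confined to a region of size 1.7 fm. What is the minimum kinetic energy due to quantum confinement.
1.792 MeV

Using the uncertainty principle:

1. Position uncertainty: Δx ≈ 1.700e-15 m
2. Minimum momentum uncertainty: Δp = ℏ/(2Δx) = 3.102e-20 kg·m/s
3. Minimum kinetic energy:
   KE = (Δp)²/(2m) = (3.102e-20)²/(2 × 1.675e-27 kg)
   KE = 2.872e-13 J = 1.792 MeV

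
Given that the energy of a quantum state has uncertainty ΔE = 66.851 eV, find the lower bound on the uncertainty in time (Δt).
4.923 as

Using the energy-time uncertainty principle:
ΔEΔt ≥ ℏ/2

The minimum uncertainty in time is:
Δt_min = ℏ/(2ΔE)
Δt_min = (1.055e-34 J·s) / (2 × 1.071e-17 J)
Δt_min = 4.923e-18 s = 4.923 as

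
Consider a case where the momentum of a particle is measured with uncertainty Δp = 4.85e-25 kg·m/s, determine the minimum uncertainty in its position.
108.719 pm

Using the Heisenberg uncertainty principle:
ΔxΔp ≥ ℏ/2

The minimum uncertainty in position is:
Δx_min = ℏ/(2Δp)
Δx_min = (1.055e-34 J·s) / (2 × 4.850e-25 kg·m/s)
Δx_min = 1.087e-10 m = 108.719 pm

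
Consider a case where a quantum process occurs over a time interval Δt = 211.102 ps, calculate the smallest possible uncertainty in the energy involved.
1.559 μeV

Using the energy-time uncertainty principle:
ΔEΔt ≥ ℏ/2

The minimum uncertainty in energy is:
ΔE_min = ℏ/(2Δt)
ΔE_min = (1.055e-34 J·s) / (2 × 2.111e-10 s)
ΔE_min = 2.498e-25 J = 1.559 μeV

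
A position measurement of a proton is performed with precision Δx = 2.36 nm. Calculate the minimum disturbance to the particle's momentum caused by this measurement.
2.234 × 10^-26 kg·m/s

The uncertainty principle implies that measuring position disturbs momentum:
ΔxΔp ≥ ℏ/2

When we measure position with precision Δx, we necessarily introduce a momentum uncertainty:
Δp ≥ ℏ/(2Δx)
Δp_min = (1.055e-34 J·s) / (2 × 2.360e-09 m)
Δp_min = 2.234e-26 kg·m/s

The more precisely we measure position, the greater the momentum disturbance.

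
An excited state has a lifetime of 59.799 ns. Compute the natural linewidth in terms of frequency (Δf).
1.331 MHz

Using the energy-time uncertainty principle and E = hf:
ΔEΔt ≥ ℏ/2
hΔf·Δt ≥ ℏ/2

The minimum frequency uncertainty is:
Δf = ℏ/(2hτ) = 1/(4πτ)
Δf = 1/(4π × 5.980e-08 s)
Δf = 1.331e+06 Hz = 1.331 MHz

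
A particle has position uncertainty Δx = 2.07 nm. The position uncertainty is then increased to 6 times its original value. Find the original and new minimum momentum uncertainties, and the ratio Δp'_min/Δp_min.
Original Δp_min = 2.547 × 10^-26 kg·m/s; new Δp'_min = 4.245 × 10^-27 kg·m/s; ratio Δp'_min/Δp_min = 1/6.

From the uncertainty principle ΔxΔp ≥ ℏ/2, the minimum momentum uncertainty is Δp_min = ℏ/(2Δx).

Original (Δx = 2.07 nm = 2.070e-09 m):
Δp_min = (1.055e-34 J·s)/(2 × 2.070e-09 m) = 2.547e-26 kg·m/s

When Δx → 6Δx:
Δp'_min = ℏ/(2 × 6Δx) = (1/6) × ℏ/(2Δx) = (1/6) × Δp_min
Δp'_min = 1/6 × 2.547e-26 kg·m/s = 4.245e-27 kg·m/s

Since Δp_min ∝ 1/Δx, when Δx is increased to 6 times its original value, Δp_min decreases to 1/6 of its original value.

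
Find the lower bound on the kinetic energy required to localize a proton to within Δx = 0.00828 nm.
75.665 meV

Localizing a particle requires giving it sufficient momentum uncertainty:

1. From uncertainty principle: Δp ≥ ℏ/(2Δx)
   Δp_min = (1.055e-34 J·s) / (2 × 8.280e-12 m)
   Δp_min = 6.368e-24 kg·m/s

2. This momentum uncertainty corresponds to kinetic energy:
   KE ≈ (Δp)²/(2m) = (6.368e-24)²/(2 × 1.673e-27 kg)
   KE = 1.212e-20 J = 75.665 meV

Tighter localization requires more energy.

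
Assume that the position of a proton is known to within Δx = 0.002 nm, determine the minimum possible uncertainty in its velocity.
15.762 km/s

Using the Heisenberg uncertainty principle and Δp = mΔv:
ΔxΔp ≥ ℏ/2
Δx(mΔv) ≥ ℏ/2

The minimum uncertainty in velocity is:
Δv_min = ℏ/(2mΔx)
Δv_min = (1.055e-34 J·s) / (2 × 1.673e-27 kg × 2.000e-12 m)
Δv_min = 1.576e+04 m/s = 15.762 km/s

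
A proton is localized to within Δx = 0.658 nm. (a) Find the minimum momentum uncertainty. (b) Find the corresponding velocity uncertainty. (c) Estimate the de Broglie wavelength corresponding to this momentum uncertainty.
(a) Δp_min = 8.013 × 10^-26 kg·m/s
(b) Δv_min = 47.910 m/s
(c) λ_dB = 8.269 nm

Step-by-step:

(a) From the uncertainty principle:
Δp_min = ℏ/(2Δx) = (1.055e-34 J·s)/(2 × 6.580e-10 m) = 8.013e-26 kg·m/s

(b) The velocity uncertainty:
Δv = Δp/m = (8.013e-26 kg·m/s)/(1.673e-27 kg) = 4.791e+01 m/s = 47.910 m/s

(c) The de Broglie wavelength for this momentum:
λ = h/p = (6.626e-34 J·s)/(8.013e-26 kg·m/s) = 8.269e-09 m = 8.269 nm

Note: The de Broglie wavelength is comparable to the localization size, as expected from wave-particle duality.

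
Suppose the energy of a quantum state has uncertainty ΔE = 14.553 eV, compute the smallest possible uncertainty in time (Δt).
22.614 as

Using the energy-time uncertainty principle:
ΔEΔt ≥ ℏ/2

The minimum uncertainty in time is:
Δt_min = ℏ/(2ΔE)
Δt_min = (1.055e-34 J·s) / (2 × 2.332e-18 J)
Δt_min = 2.261e-17 s = 22.614 as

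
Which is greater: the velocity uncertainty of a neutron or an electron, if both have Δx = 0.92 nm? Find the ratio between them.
The electron has the larger minimum velocity uncertainty, by a ratio of 1838.7.

For both particles, Δp_min = ℏ/(2Δx) = 5.731e-26 kg·m/s (same for both).

The velocity uncertainty is Δv = Δp/m:
- neutron: Δv = 5.731e-26 / 1.675e-27 = 3.422e+01 m/s = 34.219 m/s
- electron: Δv = 5.731e-26 / 9.109e-31 = 6.292e+04 m/s = 62.917 km/s

Ratio: 6.292e+04 / 3.422e+01 = 1838.7

The lighter particle has larger velocity uncertainty because Δv ∝ 1/m.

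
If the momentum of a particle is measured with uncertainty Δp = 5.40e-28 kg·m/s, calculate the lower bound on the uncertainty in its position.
97.646 nm

Using the Heisenberg uncertainty principle:
ΔxΔp ≥ ℏ/2

The minimum uncertainty in position is:
Δx_min = ℏ/(2Δp)
Δx_min = (1.055e-34 J·s) / (2 × 5.400e-28 kg·m/s)
Δx_min = 9.765e-08 m = 97.646 nm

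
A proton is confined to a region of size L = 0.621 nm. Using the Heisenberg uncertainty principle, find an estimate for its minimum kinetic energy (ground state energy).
13.452 μeV

Using the uncertainty principle to estimate ground state energy:

1. The position uncertainty is approximately the confinement size:
   Δx ≈ L = 6.210e-10 m

2. From ΔxΔp ≥ ℏ/2, the minimum momentum uncertainty is:
   Δp ≈ ℏ/(2L) = 8.491e-26 kg·m/s

3. The kinetic energy is approximately:
   KE ≈ (Δp)²/(2m) = (8.491e-26)²/(2 × 1.673e-27 kg)
   KE ≈ 2.155e-24 J = 13.452 μeV

This is an order-of-magnitude estimate of the ground state energy.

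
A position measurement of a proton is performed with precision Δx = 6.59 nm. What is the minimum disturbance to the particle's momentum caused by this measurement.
8.001 × 10^-27 kg·m/s

The uncertainty principle implies that measuring position disturbs momentum:
ΔxΔp ≥ ℏ/2

When we measure position with precision Δx, we necessarily introduce a momentum uncertainty:
Δp ≥ ℏ/(2Δx)
Δp_min = (1.055e-34 J·s) / (2 × 6.590e-09 m)
Δp_min = 8.001e-27 kg·m/s

The more precisely we measure position, the greater the momentum disturbance.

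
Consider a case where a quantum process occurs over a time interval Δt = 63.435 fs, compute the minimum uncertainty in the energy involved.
5.188 meV

Using the energy-time uncertainty principle:
ΔEΔt ≥ ℏ/2

The minimum uncertainty in energy is:
ΔE_min = ℏ/(2Δt)
ΔE_min = (1.055e-34 J·s) / (2 × 6.343e-14 s)
ΔE_min = 8.312e-22 J = 5.188 meV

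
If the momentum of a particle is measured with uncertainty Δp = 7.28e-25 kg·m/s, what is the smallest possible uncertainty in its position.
72.429 pm

Using the Heisenberg uncertainty principle:
ΔxΔp ≥ ℏ/2

The minimum uncertainty in position is:
Δx_min = ℏ/(2Δp)
Δx_min = (1.055e-34 J·s) / (2 × 7.280e-25 kg·m/s)
Δx_min = 7.243e-11 m = 72.429 pm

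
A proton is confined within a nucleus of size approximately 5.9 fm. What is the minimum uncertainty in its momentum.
8.937 × 10^-21 kg·m/s

Using the Heisenberg uncertainty principle:
ΔxΔp ≥ ℏ/2

With Δx ≈ L = 5.900e-15 m (the confinement size):
Δp_min = ℏ/(2Δx)
Δp_min = (1.055e-34 J·s) / (2 × 5.900e-15 m)
Δp_min = 8.937e-21 kg·m/s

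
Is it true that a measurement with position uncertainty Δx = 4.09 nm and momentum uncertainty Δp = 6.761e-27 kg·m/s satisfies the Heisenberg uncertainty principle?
No, it violates the uncertainty principle (impossible measurement).

Calculate the product ΔxΔp:
ΔxΔp = (4.090e-09 m) × (6.761e-27 kg·m/s)
ΔxΔp = 2.765e-35 J·s

Compare to the minimum allowed value ℏ/2:
ℏ/2 = 5.273e-35 J·s

Since ΔxΔp = 2.765e-35 J·s < 5.273e-35 J·s = ℏ/2,
the measurement violates the uncertainty principle.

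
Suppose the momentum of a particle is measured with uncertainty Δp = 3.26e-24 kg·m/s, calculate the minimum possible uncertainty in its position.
16.174 pm

Using the Heisenberg uncertainty principle:
ΔxΔp ≥ ℏ/2

The minimum uncertainty in position is:
Δx_min = ℏ/(2Δp)
Δx_min = (1.055e-34 J·s) / (2 × 3.260e-24 kg·m/s)
Δx_min = 1.617e-11 m = 16.174 pm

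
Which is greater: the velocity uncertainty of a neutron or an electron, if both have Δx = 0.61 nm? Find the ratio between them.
The electron has the larger minimum velocity uncertainty, by a ratio of 1838.7.

For both particles, Δp_min = ℏ/(2Δx) = 8.644e-26 kg·m/s (same for both).

The velocity uncertainty is Δv = Δp/m:
- neutron: Δv = 8.644e-26 / 1.675e-27 = 5.161e+01 m/s = 51.608 m/s
- electron: Δv = 8.644e-26 / 9.109e-31 = 9.489e+04 m/s = 94.892 km/s

Ratio: 9.489e+04 / 5.161e+01 = 1838.7

The lighter particle has larger velocity uncertainty because Δv ∝ 1/m.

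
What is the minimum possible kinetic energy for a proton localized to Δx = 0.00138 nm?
2.724 eV

Localizing a particle requires giving it sufficient momentum uncertainty:

1. From uncertainty principle: Δp ≥ ℏ/(2Δx)
   Δp_min = (1.055e-34 J·s) / (2 × 1.380e-12 m)
   Δp_min = 3.821e-23 kg·m/s

2. This momentum uncertainty corresponds to kinetic energy:
   KE ≈ (Δp)²/(2m) = (3.821e-23)²/(2 × 1.673e-27 kg)
   KE = 4.364e-19 J = 2.724 eV

Tighter localization requires more energy.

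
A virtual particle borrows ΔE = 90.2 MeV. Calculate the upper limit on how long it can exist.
3.649 ys

Using the energy-time uncertainty principle:
ΔEΔt ≥ ℏ/2

For a virtual particle borrowing energy ΔE, the maximum lifetime is:
Δt_max = ℏ/(2ΔE)

Converting energy:
ΔE = 90.2 MeV = 1.445e-11 J

Δt_max = (1.055e-34 J·s) / (2 × 1.445e-11 J)
Δt_max = 3.649e-24 s = 3.649 ys

Virtual particles with higher borrowed energy exist for shorter times.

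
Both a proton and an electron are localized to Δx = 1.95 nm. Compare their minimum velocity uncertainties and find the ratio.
The electron has the larger minimum velocity uncertainty, by a ratio of 1836.2.

For both particles, Δp_min = ℏ/(2Δx) = 2.704e-26 kg·m/s (same for both).

The velocity uncertainty is Δv = Δp/m:
- proton: Δv = 2.704e-26 / 1.673e-27 = 1.617e+01 m/s = 16.166 m/s
- electron: Δv = 2.704e-26 / 9.109e-31 = 2.968e+04 m/s = 29.684 km/s

Ratio: 2.968e+04 / 1.617e+01 = 1836.2

The lighter particle has larger velocity uncertainty because Δv ∝ 1/m.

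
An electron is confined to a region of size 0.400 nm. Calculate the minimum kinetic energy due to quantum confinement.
59.531 meV

Using the uncertainty principle:

1. Position uncertainty: Δx ≈ 4.000e-10 m
2. Minimum momentum uncertainty: Δp = ℏ/(2Δx) = 1.318e-25 kg·m/s
3. Minimum kinetic energy:
   KE = (Δp)²/(2m) = (1.318e-25)²/(2 × 9.109e-31 kg)
   KE = 9.538e-21 J = 59.531 meV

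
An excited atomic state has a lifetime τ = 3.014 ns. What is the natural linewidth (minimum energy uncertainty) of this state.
109.192 neV

Using the energy-time uncertainty principle:
ΔEΔt ≥ ℏ/2

The lifetime τ represents the time uncertainty Δt.
The natural linewidth (minimum energy uncertainty) is:

ΔE = ℏ/(2τ)
ΔE = (1.055e-34 J·s) / (2 × 3.014e-09 s)
ΔE = 1.749e-26 J = 109.192 neV

This natural linewidth limits the precision of spectroscopic measurements.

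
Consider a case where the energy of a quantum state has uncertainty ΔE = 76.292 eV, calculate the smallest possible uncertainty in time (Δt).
4.314 as

Using the energy-time uncertainty principle:
ΔEΔt ≥ ℏ/2

The minimum uncertainty in time is:
Δt_min = ℏ/(2ΔE)
Δt_min = (1.055e-34 J·s) / (2 × 1.222e-17 J)
Δt_min = 4.314e-18 s = 4.314 as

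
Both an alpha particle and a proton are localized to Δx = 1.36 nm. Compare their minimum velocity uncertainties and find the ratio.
The proton has the larger minimum velocity uncertainty, by a ratio of 4.0.

For both particles, Δp_min = ℏ/(2Δx) = 3.877e-26 kg·m/s (same for both).

The velocity uncertainty is Δv = Δp/m:
- alpha particle: Δv = 3.877e-26 / 6.645e-27 = 5.835e+00 m/s = 5.835 m/s
- proton: Δv = 3.877e-26 / 1.673e-27 = 2.318e+01 m/s = 23.180 m/s

Ratio: 2.318e+01 / 5.835e+00 = 4.0

The lighter particle has larger velocity uncertainty because Δv ∝ 1/m.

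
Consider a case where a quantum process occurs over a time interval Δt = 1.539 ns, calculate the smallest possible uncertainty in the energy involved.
213.844 neV

Using the energy-time uncertainty principle:
ΔEΔt ≥ ℏ/2

The minimum uncertainty in energy is:
ΔE_min = ℏ/(2Δt)
ΔE_min = (1.055e-34 J·s) / (2 × 1.539e-09 s)
ΔE_min = 3.426e-26 J = 213.844 neV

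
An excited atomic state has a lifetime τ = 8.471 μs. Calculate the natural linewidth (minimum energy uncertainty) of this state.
38.851 peV

Using the energy-time uncertainty principle:
ΔEΔt ≥ ℏ/2

The lifetime τ represents the time uncertainty Δt.
The natural linewidth (minimum energy uncertainty) is:

ΔE = ℏ/(2τ)
ΔE = (1.055e-34 J·s) / (2 × 8.471e-06 s)
ΔE = 6.225e-30 J = 38.851 peV

This natural linewidth limits the precision of spectroscopic measurements.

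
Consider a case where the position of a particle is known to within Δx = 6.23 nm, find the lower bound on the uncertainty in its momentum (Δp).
8.464 × 10^-27 kg·m/s

Using the Heisenberg uncertainty principle:
ΔxΔp ≥ ℏ/2

The minimum uncertainty in momentum is:
Δp_min = ℏ/(2Δx)
Δp_min = (1.055e-34 J·s) / (2 × 6.230e-09 m)
Δp_min = 8.464e-27 kg·m/s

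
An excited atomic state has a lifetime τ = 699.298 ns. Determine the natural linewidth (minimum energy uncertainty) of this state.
470.623 peV

Using the energy-time uncertainty principle:
ΔEΔt ≥ ℏ/2

The lifetime τ represents the time uncertainty Δt.
The natural linewidth (minimum energy uncertainty) is:

ΔE = ℏ/(2τ)
ΔE = (1.055e-34 J·s) / (2 × 6.993e-07 s)
ΔE = 7.540e-29 J = 470.623 peV

This natural linewidth limits the precision of spectroscopic measurements.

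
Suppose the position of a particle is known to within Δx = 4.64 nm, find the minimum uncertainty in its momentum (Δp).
1.136 × 10^-26 kg·m/s

Using the Heisenberg uncertainty principle:
ΔxΔp ≥ ℏ/2

The minimum uncertainty in momentum is:
Δp_min = ℏ/(2Δx)
Δp_min = (1.055e-34 J·s) / (2 × 4.640e-09 m)
Δp_min = 1.136e-26 kg·m/s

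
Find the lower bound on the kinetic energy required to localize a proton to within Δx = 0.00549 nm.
172.111 meV

Localizing a particle requires giving it sufficient momentum uncertainty:

1. From uncertainty principle: Δp ≥ ℏ/(2Δx)
   Δp_min = (1.055e-34 J·s) / (2 × 5.490e-12 m)
   Δp_min = 9.604e-24 kg·m/s

2. This momentum uncertainty corresponds to kinetic energy:
   KE ≈ (Δp)²/(2m) = (9.604e-24)²/(2 × 1.673e-27 kg)
   KE = 2.758e-20 J = 172.111 meV

Tighter localization requires more energy.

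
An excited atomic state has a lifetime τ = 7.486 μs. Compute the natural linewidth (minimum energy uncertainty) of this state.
43.963 peV

Using the energy-time uncertainty principle:
ΔEΔt ≥ ℏ/2

The lifetime τ represents the time uncertainty Δt.
The natural linewidth (minimum energy uncertainty) is:

ΔE = ℏ/(2τ)
ΔE = (1.055e-34 J·s) / (2 × 7.486e-06 s)
ΔE = 7.044e-30 J = 43.963 peV

This natural linewidth limits the precision of spectroscopic measurements.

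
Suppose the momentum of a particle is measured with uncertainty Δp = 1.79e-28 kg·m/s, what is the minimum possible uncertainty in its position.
294.573 nm

Using the Heisenberg uncertainty principle:
ΔxΔp ≥ ℏ/2

The minimum uncertainty in position is:
Δx_min = ℏ/(2Δp)
Δx_min = (1.055e-34 J·s) / (2 × 1.790e-28 kg·m/s)
Δx_min = 2.946e-07 m = 294.573 nm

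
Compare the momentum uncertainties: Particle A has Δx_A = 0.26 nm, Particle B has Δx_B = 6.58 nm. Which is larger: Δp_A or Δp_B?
Particle A has the larger minimum momentum uncertainty, by a factor of 25.31.

For each particle, the minimum momentum uncertainty is Δp_min = ℏ/(2Δx):

Particle A: Δp_A = ℏ/(2×2.600e-10 m) = 2.028e-25 kg·m/s
Particle B: Δp_B = ℏ/(2×6.580e-09 m) = 8.013e-27 kg·m/s

Ratio: Δp_A/Δp_B = 25.31

Since Δp_min ∝ 1/Δx, the particle with smaller position uncertainty (A) has larger momentum uncertainty.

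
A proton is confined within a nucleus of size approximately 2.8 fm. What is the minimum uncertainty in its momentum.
1.883 × 10^-20 kg·m/s

Using the Heisenberg uncertainty principle:
ΔxΔp ≥ ℏ/2

With Δx ≈ L = 2.800e-15 m (the confinement size):
Δp_min = ℏ/(2Δx)
Δp_min = (1.055e-34 J·s) / (2 × 2.800e-15 m)
Δp_min = 1.883e-20 kg·m/s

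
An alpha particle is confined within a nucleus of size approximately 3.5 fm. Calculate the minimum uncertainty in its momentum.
1.507 × 10^-20 kg·m/s

Using the Heisenberg uncertainty principle:
ΔxΔp ≥ ℏ/2

With Δx ≈ L = 3.500e-15 m (the confinement size):
Δp_min = ℏ/(2Δx)
Δp_min = (1.055e-34 J·s) / (2 × 3.500e-15 m)
Δp_min = 1.507e-20 kg·m/s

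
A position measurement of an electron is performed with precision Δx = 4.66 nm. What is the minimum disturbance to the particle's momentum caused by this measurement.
1.132 × 10^-26 kg·m/s

The uncertainty principle implies that measuring position disturbs momentum:
ΔxΔp ≥ ℏ/2

When we measure position with precision Δx, we necessarily introduce a momentum uncertainty:
Δp ≥ ℏ/(2Δx)
Δp_min = (1.055e-34 J·s) / (2 × 4.660e-09 m)
Δp_min = 1.132e-26 kg·m/s

The more precisely we measure position, the greater the momentum disturbance.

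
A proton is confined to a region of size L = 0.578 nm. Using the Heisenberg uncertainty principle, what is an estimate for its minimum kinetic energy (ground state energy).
15.527 μeV

Using the uncertainty principle to estimate ground state energy:

1. The position uncertainty is approximately the confinement size:
   Δx ≈ L = 5.780e-10 m

2. From ΔxΔp ≥ ℏ/2, the minimum momentum uncertainty is:
   Δp ≈ ℏ/(2L) = 9.123e-26 kg·m/s

3. The kinetic energy is approximately:
   KE ≈ (Δp)²/(2m) = (9.123e-26)²/(2 × 1.673e-27 kg)
   KE ≈ 2.488e-24 J = 15.527 μeV

This is an order-of-magnitude estimate of the ground state energy.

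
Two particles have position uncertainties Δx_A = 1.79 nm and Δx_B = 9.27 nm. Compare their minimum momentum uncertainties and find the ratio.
Particle A has the larger minimum momentum uncertainty, by a factor of 5.18.

For each particle, the minimum momentum uncertainty is Δp_min = ℏ/(2Δx):

Particle A: Δp_A = ℏ/(2×1.790e-09 m) = 2.946e-26 kg·m/s
Particle B: Δp_B = ℏ/(2×9.270e-09 m) = 5.688e-27 kg·m/s

Ratio: Δp_A/Δp_B = 5.18

Since Δp_min ∝ 1/Δx, the particle with smaller position uncertainty (A) has larger momentum uncertainty.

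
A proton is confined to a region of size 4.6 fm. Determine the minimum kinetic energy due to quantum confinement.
245.154 keV

Using the uncertainty principle:

1. Position uncertainty: Δx ≈ 4.600e-15 m
2. Minimum momentum uncertainty: Δp = ℏ/(2Δx) = 1.146e-20 kg·m/s
3. Minimum kinetic energy:
   KE = (Δp)²/(2m) = (1.146e-20)²/(2 × 1.673e-27 kg)
   KE = 3.928e-14 J = 245.154 keV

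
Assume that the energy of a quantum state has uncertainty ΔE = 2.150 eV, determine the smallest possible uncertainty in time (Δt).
153.073 as

Using the energy-time uncertainty principle:
ΔEΔt ≥ ℏ/2

The minimum uncertainty in time is:
Δt_min = ℏ/(2ΔE)
Δt_min = (1.055e-34 J·s) / (2 × 3.445e-19 J)
Δt_min = 1.531e-16 s = 153.073 as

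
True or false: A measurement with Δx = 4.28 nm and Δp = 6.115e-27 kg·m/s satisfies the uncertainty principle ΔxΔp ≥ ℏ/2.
No, it violates the uncertainty principle (impossible measurement).

Calculate the product ΔxΔp:
ΔxΔp = (4.280e-09 m) × (6.115e-27 kg·m/s)
ΔxΔp = 2.617e-35 J·s

Compare to the minimum allowed value ℏ/2:
ℏ/2 = 5.273e-35 J·s

Since ΔxΔp = 2.617e-35 J·s < 5.273e-35 J·s = ℏ/2,
the measurement violates the uncertainty principle.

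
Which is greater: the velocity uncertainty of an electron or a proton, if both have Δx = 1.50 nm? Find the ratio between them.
The electron has the larger minimum velocity uncertainty, by a ratio of 1836.2.

For both particles, Δp_min = ℏ/(2Δx) = 3.515e-26 kg·m/s (same for both).

The velocity uncertainty is Δv = Δp/m:
- electron: Δv = 3.515e-26 / 9.109e-31 = 3.859e+04 m/s = 38.589 km/s
- proton: Δv = 3.515e-26 / 1.673e-27 = 2.102e+01 m/s = 21.016 m/s

Ratio: 3.859e+04 / 2.102e+01 = 1836.2

The lighter particle has larger velocity uncertainty because Δv ∝ 1/m.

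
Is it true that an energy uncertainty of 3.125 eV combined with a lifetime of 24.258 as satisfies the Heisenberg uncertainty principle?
No, it violates the uncertainty relation.

Calculate the product ΔEΔt:
ΔE = 3.125 eV = 5.007e-19 J
ΔEΔt = (5.007e-19 J) × (2.426e-17 s)
ΔEΔt = 1.215e-35 J·s

Compare to the minimum allowed value ℏ/2:
ℏ/2 = 5.273e-35 J·s

Since ΔEΔt = 1.215e-35 J·s < 5.273e-35 J·s = ℏ/2,
this violates the uncertainty relation.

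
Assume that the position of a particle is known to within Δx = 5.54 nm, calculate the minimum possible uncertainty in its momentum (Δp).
9.518 × 10^-27 kg·m/s

Using the Heisenberg uncertainty principle:
ΔxΔp ≥ ℏ/2

The minimum uncertainty in momentum is:
Δp_min = ℏ/(2Δx)
Δp_min = (1.055e-34 J·s) / (2 × 5.540e-09 m)
Δp_min = 9.518e-27 kg·m/s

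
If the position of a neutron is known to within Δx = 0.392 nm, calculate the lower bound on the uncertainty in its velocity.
80.309 m/s

Using the Heisenberg uncertainty principle and Δp = mΔv:
ΔxΔp ≥ ℏ/2
Δx(mΔv) ≥ ℏ/2

The minimum uncertainty in velocity is:
Δv_min = ℏ/(2mΔx)
Δv_min = (1.055e-34 J·s) / (2 × 1.675e-27 kg × 3.920e-10 m)
Δv_min = 8.031e+01 m/s = 80.309 m/s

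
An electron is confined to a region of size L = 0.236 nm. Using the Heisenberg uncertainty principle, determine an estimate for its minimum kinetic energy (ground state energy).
171.017 meV

Using the uncertainty principle to estimate ground state energy:

1. The position uncertainty is approximately the confinement size:
   Δx ≈ L = 2.360e-10 m

2. From ΔxΔp ≥ ℏ/2, the minimum momentum uncertainty is:
   Δp ≈ ℏ/(2L) = 2.234e-25 kg·m/s

3. The kinetic energy is approximately:
   KE ≈ (Δp)²/(2m) = (2.234e-25)²/(2 × 9.109e-31 kg)
   KE ≈ 2.740e-20 J = 171.017 meV

This is an order-of-magnitude estimate of the ground state energy.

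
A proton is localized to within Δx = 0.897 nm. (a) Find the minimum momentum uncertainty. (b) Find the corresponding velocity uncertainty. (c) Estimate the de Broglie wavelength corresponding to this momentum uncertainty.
(a) Δp_min = 5.878 × 10^-26 kg·m/s
(b) Δv_min = 35.144 m/s
(c) λ_dB = 11.272 nm

Step-by-step:

(a) From the uncertainty principle:
Δp_min = ℏ/(2Δx) = (1.055e-34 J·s)/(2 × 8.970e-10 m) = 5.878e-26 kg·m/s

(b) The velocity uncertainty:
Δv = Δp/m = (5.878e-26 kg·m/s)/(1.673e-27 kg) = 3.514e+01 m/s = 35.144 m/s

(c) The de Broglie wavelength for this momentum:
λ = h/p = (6.626e-34 J·s)/(5.878e-26 kg·m/s) = 1.127e-08 m = 11.272 nm

Note: The de Broglie wavelength is comparable to the localization size, as expected from wave-particle duality.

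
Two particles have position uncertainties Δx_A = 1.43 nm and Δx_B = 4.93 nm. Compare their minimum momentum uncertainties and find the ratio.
Particle A has the larger minimum momentum uncertainty, by a factor of 3.45.

For each particle, the minimum momentum uncertainty is Δp_min = ℏ/(2Δx):

Particle A: Δp_A = ℏ/(2×1.430e-09 m) = 3.687e-26 kg·m/s
Particle B: Δp_B = ℏ/(2×4.930e-09 m) = 1.070e-26 kg·m/s

Ratio: Δp_A/Δp_B = 3.45

Since Δp_min ∝ 1/Δx, the particle with smaller position uncertainty (A) has larger momentum uncertainty.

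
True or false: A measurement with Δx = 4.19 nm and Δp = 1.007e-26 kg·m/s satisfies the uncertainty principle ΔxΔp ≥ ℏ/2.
No, it violates the uncertainty principle (impossible measurement).

Calculate the product ΔxΔp:
ΔxΔp = (4.190e-09 m) × (1.007e-26 kg·m/s)
ΔxΔp = 4.219e-35 J·s

Compare to the minimum allowed value ℏ/2:
ℏ/2 = 5.273e-35 J·s

Since ΔxΔp = 4.219e-35 J·s < 5.273e-35 J·s = ℏ/2,
the measurement violates the uncertainty principle.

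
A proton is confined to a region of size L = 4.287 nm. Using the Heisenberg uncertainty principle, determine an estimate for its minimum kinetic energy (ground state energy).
282.259 neV

Using the uncertainty principle to estimate ground state energy:

1. The position uncertainty is approximately the confinement size:
   Δx ≈ L = 4.287e-09 m

2. From ΔxΔp ≥ ℏ/2, the minimum momentum uncertainty is:
   Δp ≈ ℏ/(2L) = 1.230e-26 kg·m/s

3. The kinetic energy is approximately:
   KE ≈ (Δp)²/(2m) = (1.230e-26)²/(2 × 1.673e-27 kg)
   KE ≈ 4.522e-26 J = 282.259 neV

This is an order-of-magnitude estimate of the ground state energy.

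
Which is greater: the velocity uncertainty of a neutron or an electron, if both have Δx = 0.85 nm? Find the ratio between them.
The electron has the larger minimum velocity uncertainty, by a ratio of 1838.7.

For both particles, Δp_min = ℏ/(2Δx) = 6.203e-26 kg·m/s (same for both).

The velocity uncertainty is Δv = Δp/m:
- neutron: Δv = 6.203e-26 / 1.675e-27 = 3.704e+01 m/s = 37.037 m/s
- electron: Δv = 6.203e-26 / 9.109e-31 = 6.810e+04 m/s = 68.099 km/s

Ratio: 6.810e+04 / 3.704e+01 = 1838.7

The lighter particle has larger velocity uncertainty because Δv ∝ 1/m.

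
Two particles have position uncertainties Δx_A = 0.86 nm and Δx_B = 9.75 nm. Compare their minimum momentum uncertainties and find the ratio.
Particle A has the larger minimum momentum uncertainty, by a factor of 11.34.

For each particle, the minimum momentum uncertainty is Δp_min = ℏ/(2Δx):

Particle A: Δp_A = ℏ/(2×8.600e-10 m) = 6.131e-26 kg·m/s
Particle B: Δp_B = ℏ/(2×9.750e-09 m) = 5.408e-27 kg·m/s

Ratio: Δp_A/Δp_B = 11.34

Since Δp_min ∝ 1/Δx, the particle with smaller position uncertainty (A) has larger momentum uncertainty.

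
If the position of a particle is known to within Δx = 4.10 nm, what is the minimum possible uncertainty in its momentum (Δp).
1.286 × 10^-26 kg·m/s

Using the Heisenberg uncertainty principle:
ΔxΔp ≥ ℏ/2

The minimum uncertainty in momentum is:
Δp_min = ℏ/(2Δx)
Δp_min = (1.055e-34 J·s) / (2 × 4.100e-09 m)
Δp_min = 1.286e-26 kg·m/s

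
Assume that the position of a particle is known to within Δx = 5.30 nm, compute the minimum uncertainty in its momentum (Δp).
9.949 × 10^-27 kg·m/s

Using the Heisenberg uncertainty principle:
ΔxΔp ≥ ℏ/2

The minimum uncertainty in momentum is:
Δp_min = ℏ/(2Δx)
Δp_min = (1.055e-34 J·s) / (2 × 5.300e-09 m)
Δp_min = 9.949e-27 kg·m/s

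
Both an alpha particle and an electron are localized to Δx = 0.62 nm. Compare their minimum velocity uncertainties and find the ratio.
The electron has the larger minimum velocity uncertainty, by a ratio of 7294.3.

For both particles, Δp_min = ℏ/(2Δx) = 8.505e-26 kg·m/s (same for both).

The velocity uncertainty is Δv = Δp/m:
- alpha particle: Δv = 8.505e-26 / 6.645e-27 = 1.280e+01 m/s = 12.799 m/s
- electron: Δv = 8.505e-26 / 9.109e-31 = 9.336e+04 m/s = 93.361 km/s

Ratio: 9.336e+04 / 1.280e+01 = 7294.3

The lighter particle has larger velocity uncertainty because Δv ∝ 1/m.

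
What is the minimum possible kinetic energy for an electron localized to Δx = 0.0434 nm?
5.057 eV

Localizing a particle requires giving it sufficient momentum uncertainty:

1. From uncertainty principle: Δp ≥ ℏ/(2Δx)
   Δp_min = (1.055e-34 J·s) / (2 × 4.340e-11 m)
   Δp_min = 1.215e-24 kg·m/s

2. This momentum uncertainty corresponds to kinetic energy:
   KE ≈ (Δp)²/(2m) = (1.215e-24)²/(2 × 9.109e-31 kg)
   KE = 8.102e-19 J = 5.057 eV

Tighter localization requires more energy.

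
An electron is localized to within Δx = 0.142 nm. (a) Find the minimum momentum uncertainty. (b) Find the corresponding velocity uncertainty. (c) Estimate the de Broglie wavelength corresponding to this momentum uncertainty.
(a) Δp_min = 3.713 × 10^-25 kg·m/s
(b) Δv_min = 407.633 km/s
(c) λ_dB = 1.784 nm

Step-by-step:

(a) From the uncertainty principle:
Δp_min = ℏ/(2Δx) = (1.055e-34 J·s)/(2 × 1.420e-10 m) = 3.713e-25 kg·m/s

(b) The velocity uncertainty:
Δv = Δp/m = (3.713e-25 kg·m/s)/(9.109e-31 kg) = 4.076e+05 m/s = 407.633 km/s

(c) The de Broglie wavelength for this momentum:
λ = h/p = (6.626e-34 J·s)/(3.713e-25 kg·m/s) = 1.784e-09 m = 1.784 nm

Note: The de Broglie wavelength is comparable to the localization size, as expected from wave-particle duality.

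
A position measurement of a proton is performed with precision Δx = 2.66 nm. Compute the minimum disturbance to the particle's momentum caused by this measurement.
1.982 × 10^-26 kg·m/s

The uncertainty principle implies that measuring position disturbs momentum:
ΔxΔp ≥ ℏ/2

When we measure position with precision Δx, we necessarily introduce a momentum uncertainty:
Δp ≥ ℏ/(2Δx)
Δp_min = (1.055e-34 J·s) / (2 × 2.660e-09 m)
Δp_min = 1.982e-26 kg·m/s

The more precisely we measure position, the greater the momentum disturbance.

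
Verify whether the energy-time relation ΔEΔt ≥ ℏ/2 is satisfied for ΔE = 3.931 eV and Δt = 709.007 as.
Yes, it satisfies the uncertainty relation.

Calculate the product ΔEΔt:
ΔE = 3.931 eV = 6.298e-19 J
ΔEΔt = (6.298e-19 J) × (7.090e-16 s)
ΔEΔt = 4.465e-34 J·s

Compare to the minimum allowed value ℏ/2:
ℏ/2 = 5.273e-35 J·s

Since ΔEΔt = 4.465e-34 J·s ≥ 5.273e-35 J·s = ℏ/2,
this satisfies the uncertainty relation.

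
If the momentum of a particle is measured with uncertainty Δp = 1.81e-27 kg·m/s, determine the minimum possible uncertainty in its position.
29.132 nm

Using the Heisenberg uncertainty principle:
ΔxΔp ≥ ℏ/2

The minimum uncertainty in position is:
Δx_min = ℏ/(2Δp)
Δx_min = (1.055e-34 J·s) / (2 × 1.810e-27 kg·m/s)
Δx_min = 2.913e-08 m = 29.132 nm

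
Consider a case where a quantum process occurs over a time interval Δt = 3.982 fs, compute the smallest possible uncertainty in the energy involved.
82.648 meV

Using the energy-time uncertainty principle:
ΔEΔt ≥ ℏ/2

The minimum uncertainty in energy is:
ΔE_min = ℏ/(2Δt)
ΔE_min = (1.055e-34 J·s) / (2 × 3.982e-15 s)
ΔE_min = 1.324e-20 J = 82.648 meV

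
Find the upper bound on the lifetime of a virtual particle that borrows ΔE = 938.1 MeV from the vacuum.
3.508 × 10^-25 s

Using the energy-time uncertainty principle:
ΔEΔt ≥ ℏ/2

For a virtual particle borrowing energy ΔE, the maximum lifetime is:
Δt_max = ℏ/(2ΔE)

Converting energy:
ΔE = 938.1 MeV = 1.503e-10 J

Δt_max = (1.055e-34 J·s) / (2 × 1.503e-10 J)
Δt_max = 3.508e-25 s = 3.508 × 10^-25 s

Virtual particles with higher borrowed energy exist for shorter times.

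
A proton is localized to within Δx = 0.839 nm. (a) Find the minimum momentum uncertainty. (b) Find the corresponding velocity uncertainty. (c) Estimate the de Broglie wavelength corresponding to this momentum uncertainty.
(a) Δp_min = 6.285 × 10^-26 kg·m/s
(b) Δv_min = 37.574 m/s
(c) λ_dB = 10.543 nm

Step-by-step:

(a) From the uncertainty principle:
Δp_min = ℏ/(2Δx) = (1.055e-34 J·s)/(2 × 8.390e-10 m) = 6.285e-26 kg·m/s

(b) The velocity uncertainty:
Δv = Δp/m = (6.285e-26 kg·m/s)/(1.673e-27 kg) = 3.757e+01 m/s = 37.574 m/s

(c) The de Broglie wavelength for this momentum:
λ = h/p = (6.626e-34 J·s)/(6.285e-26 kg·m/s) = 1.054e-08 m = 10.543 nm

Note: The de Broglie wavelength is comparable to the localization size, as expected from wave-particle duality.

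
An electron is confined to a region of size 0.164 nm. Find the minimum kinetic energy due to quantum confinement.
354.140 meV

Using the uncertainty principle:

1. Position uncertainty: Δx ≈ 1.640e-10 m
2. Minimum momentum uncertainty: Δp = ℏ/(2Δx) = 3.215e-25 kg·m/s
3. Minimum kinetic energy:
   KE = (Δp)²/(2m) = (3.215e-25)²/(2 × 9.109e-31 kg)
   KE = 5.674e-20 J = 354.140 meV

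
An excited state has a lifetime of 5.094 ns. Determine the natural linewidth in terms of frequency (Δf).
15.622 MHz

Using the energy-time uncertainty principle and E = hf:
ΔEΔt ≥ ℏ/2
hΔf·Δt ≥ ℏ/2

The minimum frequency uncertainty is:
Δf = ℏ/(2hτ) = 1/(4πτ)
Δf = 1/(4π × 5.094e-09 s)
Δf = 1.562e+07 Hz = 15.622 MHz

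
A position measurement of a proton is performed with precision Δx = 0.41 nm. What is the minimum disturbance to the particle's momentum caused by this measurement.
1.286 × 10^-25 kg·m/s

The uncertainty principle implies that measuring position disturbs momentum:
ΔxΔp ≥ ℏ/2

When we measure position with precision Δx, we necessarily introduce a momentum uncertainty:
Δp ≥ ℏ/(2Δx)
Δp_min = (1.055e-34 J·s) / (2 × 4.100e-10 m)
Δp_min = 1.286e-25 kg·m/s

The more precisely we measure position, the greater the momentum disturbance.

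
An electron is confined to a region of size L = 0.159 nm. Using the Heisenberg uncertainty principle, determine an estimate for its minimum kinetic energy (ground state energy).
376.763 meV

Using the uncertainty principle to estimate ground state energy:

1. The position uncertainty is approximately the confinement size:
   Δx ≈ L = 1.590e-10 m

2. From ΔxΔp ≥ ℏ/2, the minimum momentum uncertainty is:
   Δp ≈ ℏ/(2L) = 3.316e-25 kg·m/s

3. The kinetic energy is approximately:
   KE ≈ (Δp)²/(2m) = (3.316e-25)²/(2 × 9.109e-31 kg)
   KE ≈ 6.036e-20 J = 376.763 meV

This is an order-of-magnitude estimate of the ground state energy.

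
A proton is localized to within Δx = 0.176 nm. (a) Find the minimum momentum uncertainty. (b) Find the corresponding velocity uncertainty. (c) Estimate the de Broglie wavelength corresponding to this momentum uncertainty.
(a) Δp_min = 2.996 × 10^-25 kg·m/s
(b) Δv_min = 179.117 m/s
(c) λ_dB = 2.212 nm

Step-by-step:

(a) From the uncertainty principle:
Δp_min = ℏ/(2Δx) = (1.055e-34 J·s)/(2 × 1.760e-10 m) = 2.996e-25 kg·m/s

(b) The velocity uncertainty:
Δv = Δp/m = (2.996e-25 kg·m/s)/(1.673e-27 kg) = 1.791e+02 m/s = 179.117 m/s

(c) The de Broglie wavelength for this momentum:
λ = h/p = (6.626e-34 J·s)/(2.996e-25 kg·m/s) = 2.212e-09 m = 2.212 nm

Note: The de Broglie wavelength is comparable to the localization size, as expected from wave-particle duality.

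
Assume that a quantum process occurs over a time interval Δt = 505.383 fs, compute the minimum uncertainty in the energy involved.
651.201 μeV

Using the energy-time uncertainty principle:
ΔEΔt ≥ ℏ/2

The minimum uncertainty in energy is:
ΔE_min = ℏ/(2Δt)
ΔE_min = (1.055e-34 J·s) / (2 × 5.054e-13 s)
ΔE_min = 1.043e-22 J = 651.201 μeV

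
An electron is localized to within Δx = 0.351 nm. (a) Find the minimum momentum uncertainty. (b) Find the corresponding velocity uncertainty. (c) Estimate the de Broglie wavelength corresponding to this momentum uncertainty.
(a) Δp_min = 1.502 × 10^-25 kg·m/s
(b) Δv_min = 164.911 km/s
(c) λ_dB = 4.411 nm

Step-by-step:

(a) From the uncertainty principle:
Δp_min = ℏ/(2Δx) = (1.055e-34 J·s)/(2 × 3.510e-10 m) = 1.502e-25 kg·m/s

(b) The velocity uncertainty:
Δv = Δp/m = (1.502e-25 kg·m/s)/(9.109e-31 kg) = 1.649e+05 m/s = 164.911 km/s

(c) The de Broglie wavelength for this momentum:
λ = h/p = (6.626e-34 J·s)/(1.502e-25 kg·m/s) = 4.411e-09 m = 4.411 nm

Note: The de Broglie wavelength is comparable to the localization size, as expected from wave-particle duality.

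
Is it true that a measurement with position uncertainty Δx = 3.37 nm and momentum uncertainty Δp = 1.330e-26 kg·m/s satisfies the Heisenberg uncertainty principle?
No, it violates the uncertainty principle (impossible measurement).

Calculate the product ΔxΔp:
ΔxΔp = (3.370e-09 m) × (1.330e-26 kg·m/s)
ΔxΔp = 4.482e-35 J·s

Compare to the minimum allowed value ℏ/2:
ℏ/2 = 5.273e-35 J·s

Since ΔxΔp = 4.482e-35 J·s < 5.273e-35 J·s = ℏ/2,
the measurement violates the uncertainty principle.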